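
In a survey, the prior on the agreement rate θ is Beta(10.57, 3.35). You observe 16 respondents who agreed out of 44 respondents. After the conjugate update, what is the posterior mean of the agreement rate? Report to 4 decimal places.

The Beta prior is conjugate to a Binomial/Bernoulli likelihood; the update adds successes to α and failures to β.
Posterior: Beta(α+k, β+n−k) = Beta(10.57+16, 3.35+28) = Beta(26.57, 31.35).
Posterior mean = α/(α+β) = 26.57/57.92 = 0.4587.

0.4587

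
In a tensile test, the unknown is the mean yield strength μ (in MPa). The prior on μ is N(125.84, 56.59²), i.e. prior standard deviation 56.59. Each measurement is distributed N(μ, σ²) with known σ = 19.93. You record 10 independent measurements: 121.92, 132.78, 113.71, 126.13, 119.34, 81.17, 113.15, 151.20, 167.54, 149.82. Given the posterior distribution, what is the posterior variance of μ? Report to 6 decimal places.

For Normal data with known variance σ², a Normal(μ₀, σ₀²) prior on μ is conjugate. Posterior precision = 1/σ₀² + n/σ²; posterior mean is the precision-weighted average of μ₀ and x̄.
σ₀² = 56.59² = 3202.4281, σ² = 19.93² = 397.2049; σ² + n·σ₀² = 397.2049 + 10·3202.4281 = 32421.4859.
Posterior precision = 1/σ₀² + n/σ² = 1/3202.4281 + 10/397.2049 = (σ² + n·σ₀²)/(σ₀²σ²) = 32421.4859/(3202.4281·397.2049); posterior variance σₙ² = σ₀²σ²/(σ² + n·σ₀²) = 3202.4281·397.2049/32421.4859 = 39.233863.

39.233863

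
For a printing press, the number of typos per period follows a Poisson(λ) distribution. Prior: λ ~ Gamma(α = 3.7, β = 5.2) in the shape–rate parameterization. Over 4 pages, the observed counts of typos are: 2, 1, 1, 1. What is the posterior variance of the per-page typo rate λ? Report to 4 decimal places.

With a Gamma(shape α, rate β) prior, the Poisson likelihood is conjugate: the posterior is Gamma(α + ΣXᵢ, β + n).
Sum of counts S = 5 over n = 4 pages.
Posterior: Gamma(α+S, β+n) = Gamma(3.7+5, 5.2+4) = Gamma(8.7, 9.2).
Var = α/β² = 8.7/9.2² = 0.1028.

0.1028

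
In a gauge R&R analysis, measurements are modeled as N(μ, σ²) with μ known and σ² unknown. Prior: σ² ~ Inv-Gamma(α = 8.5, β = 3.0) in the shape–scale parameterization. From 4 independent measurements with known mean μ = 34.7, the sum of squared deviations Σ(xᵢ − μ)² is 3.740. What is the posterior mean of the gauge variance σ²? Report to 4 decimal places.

With known mean μ and an Inverse-Gamma(α, β) prior on σ², the Normal likelihood is conjugate: posterior is Inv-Gamma(α + n/2, β + Σ(xᵢ−μ)²/2).
Posterior: Inv-Gamma(8.5 + 4/2, 3.0 + 3.740/2) = Inv-Gamma(10.50, 4.8700).
E[σ²|data] = β/(α−1) = 4.8700/9.50 = 0.5126.

0.5126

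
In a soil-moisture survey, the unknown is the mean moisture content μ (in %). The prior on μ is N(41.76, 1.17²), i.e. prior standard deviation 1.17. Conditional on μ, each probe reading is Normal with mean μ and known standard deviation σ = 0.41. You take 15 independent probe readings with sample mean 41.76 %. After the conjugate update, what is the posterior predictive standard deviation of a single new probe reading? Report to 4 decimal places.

0.4233

For Normal data with known variance σ², a Normal(μ₀, σ₀²) prior on μ is conjugate. Posterior precision = 1/σ₀² + n/σ²; posterior mean is the precision-weighted average of μ₀ and x̄.
σ₀² = 1.17² = 1.3689, σ² = 0.41² = 0.1681; σ² + n·σ₀² = 0.1681 + 15·1.3689 = 20.7016.
Posterior precision = 1/σ₀² + n/σ² = 1/1.3689 + 15/0.1681 = (σ² + n·σ₀²)/(σ₀²σ²) = 20.7016/(1.3689·0.1681); posterior variance σₙ² = σ₀²σ²/(σ² + n·σ₀²) = 1.3689·0.1681/20.7016 = 0.011116.
Predictive variance for one new observation = σₙ² + σ² = 1.3689·0.1681/20.7016 + 0.1681 = σ²·(σ₀² + 20.7016)/20.7016 = 0.1681·22.0705/20.7016 = 0.179216; SD = √(0.1681·22.0705/20.7016) = 0.4233.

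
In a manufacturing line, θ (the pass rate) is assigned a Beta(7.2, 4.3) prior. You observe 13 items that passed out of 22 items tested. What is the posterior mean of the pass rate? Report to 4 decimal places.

The Beta prior is conjugate to a Binomial/Bernoulli likelihood; the update adds successes to α and failures to β.
Posterior: Beta(α+k, β+n−k) = Beta(7.2+13, 4.3+9) = Beta(20.2, 13.3).
Posterior mean = α/(α+β) = 20.2/33.5 = 0.6030.

0.6030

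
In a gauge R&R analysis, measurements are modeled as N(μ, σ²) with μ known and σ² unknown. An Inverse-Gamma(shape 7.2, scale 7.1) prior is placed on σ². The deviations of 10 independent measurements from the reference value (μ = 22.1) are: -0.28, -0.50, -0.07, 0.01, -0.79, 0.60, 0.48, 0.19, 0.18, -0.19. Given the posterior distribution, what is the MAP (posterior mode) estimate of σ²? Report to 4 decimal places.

With known mean μ and an Inverse-Gamma(α, β) prior on σ², the Normal likelihood is conjugate: posterior is Inv-Gamma(α + n/2, β + Σ(xᵢ−μ)²/2).
Σ(xᵢ−μ)² = (-0.28)² + (-0.50)² + (-0.07)² + (0.01)² + (-0.79)² + (0.60)² + (0.48)² + (0.19)² + (0.18)² + (-0.19)² = 1.6525.
Posterior: Inv-Gamma(7.2 + 10/2, 7.1 + 1.6525/2) = Inv-Gamma(12.20, 7.92625).
Mode = β/(α+1) = 7.92625/13.20 = 0.6005.

0.6005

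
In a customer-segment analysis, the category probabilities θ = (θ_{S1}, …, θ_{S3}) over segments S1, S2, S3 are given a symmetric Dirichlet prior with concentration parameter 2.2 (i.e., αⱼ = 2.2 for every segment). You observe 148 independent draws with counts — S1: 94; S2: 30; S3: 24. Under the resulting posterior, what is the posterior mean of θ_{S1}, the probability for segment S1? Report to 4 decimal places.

0.6223

The Dirichlet prior is conjugate to the Multinomial likelihood: each posterior αⱼ = prior αⱼ + observed count nⱼ.
Posterior concentration: (96.2, 32.2, 26.2), total = 154.6.
E[θ_{S1}|data] = α_{S1}/Σα = 96.2/154.6 = 0.6223.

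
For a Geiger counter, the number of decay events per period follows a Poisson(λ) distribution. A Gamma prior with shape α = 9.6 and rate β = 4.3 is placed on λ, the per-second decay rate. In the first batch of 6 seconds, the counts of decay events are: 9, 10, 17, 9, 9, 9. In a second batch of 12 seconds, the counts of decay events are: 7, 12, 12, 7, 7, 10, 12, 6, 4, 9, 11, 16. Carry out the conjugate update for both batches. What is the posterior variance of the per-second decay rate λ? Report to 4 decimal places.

0.3732

With a Gamma(shape α, rate β) prior, the Poisson likelihood is conjugate: the posterior is Gamma(α + ΣXᵢ, β + n).
Batch 1: sum of counts S = 63 over n = 6 seconds.
After batch 1: Gamma(α+S, β+n) = Gamma(9.6+63, 4.3+6) = Gamma(72.6, 10.3).
Batch 2: sum of counts S = 113 over n = 12 seconds.
After batch 2: Gamma(α+S, β+n) = Gamma(72.6+113, 10.3+12) = Gamma(185.6, 22.3).
Var = α/β² = 185.6/22.3² = 0.3732.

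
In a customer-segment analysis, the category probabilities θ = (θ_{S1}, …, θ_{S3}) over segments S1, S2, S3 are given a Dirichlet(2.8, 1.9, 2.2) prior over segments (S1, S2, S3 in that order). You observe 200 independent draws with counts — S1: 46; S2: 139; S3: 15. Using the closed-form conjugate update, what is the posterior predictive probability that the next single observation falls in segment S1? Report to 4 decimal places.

0.2359

The Dirichlet prior is conjugate to the Multinomial likelihood: each posterior αⱼ = prior αⱼ + observed count nⱼ.
Posterior concentration: (48.8, 140.9, 17.2), total = 206.9.
P(next = S1 | data) = α_{S1}/Σα = 0.2359.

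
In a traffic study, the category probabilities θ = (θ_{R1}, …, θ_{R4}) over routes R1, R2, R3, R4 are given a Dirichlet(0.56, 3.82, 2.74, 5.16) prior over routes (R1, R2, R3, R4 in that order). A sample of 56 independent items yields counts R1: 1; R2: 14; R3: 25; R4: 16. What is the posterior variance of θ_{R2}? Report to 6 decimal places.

The Dirichlet prior is conjugate to the Multinomial likelihood: each posterior αⱼ = prior αⱼ + observed count nⱼ.
Posterior concentration: (1.56, 17.82, 27.74, 21.16), total = 68.28.
Var[θ_j] = α_j(Σα−α_j)/((Σα)²(Σα+1)) = 17.82·50.46/(68.28²·69.28) = 0.002784.

0.002784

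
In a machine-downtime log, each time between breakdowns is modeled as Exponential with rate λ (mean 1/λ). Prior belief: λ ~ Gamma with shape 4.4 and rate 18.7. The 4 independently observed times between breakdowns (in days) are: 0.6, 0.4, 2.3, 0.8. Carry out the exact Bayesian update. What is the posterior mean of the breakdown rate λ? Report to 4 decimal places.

0.3684

With a Gamma(shape α, rate β) prior on the exponential rate λ, the posterior after n observations with total T = Σxᵢ is Gamma(α+n, β+T).
Sum of observations T = 4.1 days; n = 4.
Posterior: Gamma(4.4+4, 18.7+4.1) = Gamma(8.4, 22.8).
Posterior mean of λ = α/β = 8.4/22.8 = 0.3684.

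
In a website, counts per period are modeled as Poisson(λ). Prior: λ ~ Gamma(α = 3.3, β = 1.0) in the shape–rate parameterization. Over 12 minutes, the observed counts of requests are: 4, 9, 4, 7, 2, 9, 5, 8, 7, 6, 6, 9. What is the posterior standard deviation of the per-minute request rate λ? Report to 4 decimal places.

0.6850

With a Gamma(shape α, rate β) prior, the Poisson likelihood is conjugate: the posterior is Gamma(α + ΣXᵢ, β + n).
Sum of counts S = 76 over n = 12 minutes.
Posterior: Gamma(α+S, β+n) = Gamma(3.3+76, 1.0+12) = Gamma(79.3, 13.0).
SD = √α/β = √79.3/13.0 = 0.6850.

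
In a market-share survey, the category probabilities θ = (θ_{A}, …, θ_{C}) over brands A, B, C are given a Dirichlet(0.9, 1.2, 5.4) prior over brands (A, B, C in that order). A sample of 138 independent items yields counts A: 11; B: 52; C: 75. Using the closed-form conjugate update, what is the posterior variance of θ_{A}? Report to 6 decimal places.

0.000513

The Dirichlet prior is conjugate to the Multinomial likelihood: each posterior αⱼ = prior αⱼ + observed count nⱼ.
Posterior concentration: (11.9, 53.2, 80.4), total = 145.5.
Var[θ_j] = α_j(Σα−α_j)/((Σα)²(Σα+1)) = 11.9·133.6/(145.5²·146.5) = 0.000513.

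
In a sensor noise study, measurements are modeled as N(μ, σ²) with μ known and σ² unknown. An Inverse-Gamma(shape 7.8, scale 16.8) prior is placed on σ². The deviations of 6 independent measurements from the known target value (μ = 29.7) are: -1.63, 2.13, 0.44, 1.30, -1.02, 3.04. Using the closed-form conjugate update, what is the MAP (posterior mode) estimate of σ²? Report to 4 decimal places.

With known mean μ and an Inverse-Gamma(α, β) prior on σ², the Normal likelihood is conjugate: posterior is Inv-Gamma(α + n/2, β + Σ(xᵢ−μ)²/2).
Σ(xᵢ−μ)² = (-1.63)² + (2.13)² + (0.44)² + (1.30)² + (-1.02)² + (3.04)² = 19.3594.
Posterior: Inv-Gamma(7.8 + 6/2, 16.8 + 19.3594/2) = Inv-Gamma(10.80, 26.47970).
Mode = β/(α+1) = 26.47970/11.80 = 2.2440.

2.2440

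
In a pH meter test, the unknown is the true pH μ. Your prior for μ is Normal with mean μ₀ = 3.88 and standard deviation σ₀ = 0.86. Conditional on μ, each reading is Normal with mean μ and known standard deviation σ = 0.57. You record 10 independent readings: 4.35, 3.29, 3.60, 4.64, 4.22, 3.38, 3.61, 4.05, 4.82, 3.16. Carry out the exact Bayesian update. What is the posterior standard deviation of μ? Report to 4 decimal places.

0.1764

For Normal data with known variance σ², a Normal(μ₀, σ₀²) prior on μ is conjugate. Posterior precision = 1/σ₀² + n/σ²; posterior mean is the precision-weighted average of μ₀ and x̄.
σ₀² = 0.86² = 0.7396, σ² = 0.57² = 0.3249; σ² + n·σ₀² = 0.3249 + 10·0.7396 = 7.7209.
Posterior precision = 1/σ₀² + n/σ² = 1/0.7396 + 10/0.3249 = (σ² + n·σ₀²)/(σ₀²σ²) = 7.7209/(0.7396·0.3249); posterior variance σₙ² = σ₀²σ²/(σ² + n·σ₀²) = 0.7396·0.3249/7.7209 = 0.031123.
Posterior SD = √σₙ² = √(0.7396·0.3249/7.7209) = 0.1764.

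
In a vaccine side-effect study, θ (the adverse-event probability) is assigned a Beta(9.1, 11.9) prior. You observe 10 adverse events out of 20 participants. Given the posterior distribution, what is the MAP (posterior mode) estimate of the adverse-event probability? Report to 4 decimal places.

The Beta prior is conjugate to a Binomial/Bernoulli likelihood; the update adds successes to α and failures to β.
Posterior: Beta(α+k, β+n−k) = Beta(9.1+10, 11.9+10) = Beta(19.1, 21.9).
Mode of Beta(a,b) for a,b>1 is (a−1)/(a+b−2) = 18.1/39.0 = 0.4641.

0.4641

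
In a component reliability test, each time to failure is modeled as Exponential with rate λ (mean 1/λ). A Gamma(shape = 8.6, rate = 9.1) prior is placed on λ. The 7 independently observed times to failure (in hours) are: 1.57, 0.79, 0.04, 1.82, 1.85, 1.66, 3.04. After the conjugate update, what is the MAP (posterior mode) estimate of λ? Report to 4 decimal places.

With a Gamma(shape α, rate β) prior on the exponential rate λ, the posterior after n observations with total T = Σxᵢ is Gamma(α+n, β+T).
Sum of observations T = 10.77 hours; n = 7.
Posterior: Gamma(8.6+7, 9.1+10.77) = Gamma(15.6, 19.87).
Mode = (α−1)/β = 0.7348.

0.7348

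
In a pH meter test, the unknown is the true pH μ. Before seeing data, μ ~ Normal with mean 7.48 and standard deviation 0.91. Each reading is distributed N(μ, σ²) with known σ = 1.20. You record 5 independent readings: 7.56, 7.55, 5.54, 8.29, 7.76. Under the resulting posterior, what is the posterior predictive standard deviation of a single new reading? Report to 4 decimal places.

1.2860

For Normal data with known variance σ², a Normal(μ₀, σ₀²) prior on μ is conjugate. Posterior precision = 1/σ₀² + n/σ²; posterior mean is the precision-weighted average of μ₀ and x̄.
σ₀² = 0.91² = 0.8281, σ² = 1.20² = 1.44; σ² + n·σ₀² = 1.44 + 5·0.8281 = 5.5805.
Posterior precision = 1/σ₀² + n/σ² = 1/0.8281 + 5/1.44 = (σ² + n·σ₀²)/(σ₀²σ²) = 5.5805/(0.8281·1.44); posterior variance σₙ² = σ₀²σ²/(σ² + n·σ₀²) = 0.8281·1.44/5.5805 = 0.213684.
Predictive variance for one new observation = σₙ² + σ² = 0.8281·1.44/5.5805 + 1.44 = σ²·(σ₀² + 5.5805)/5.5805 = 1.44·6.4086/5.5805 = 1.653684; SD = √(1.44·6.4086/5.5805) = 1.2860.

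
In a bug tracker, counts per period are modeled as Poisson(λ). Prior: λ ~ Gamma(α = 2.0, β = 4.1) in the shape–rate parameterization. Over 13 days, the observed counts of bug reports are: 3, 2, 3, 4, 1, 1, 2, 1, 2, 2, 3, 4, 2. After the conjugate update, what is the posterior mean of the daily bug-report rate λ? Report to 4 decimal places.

With a Gamma(shape α, rate β) prior, the Poisson likelihood is conjugate: the posterior is Gamma(α + ΣXᵢ, β + n).
Sum of counts S = 30 over n = 13 days.
Posterior: Gamma(α+S, β+n) = Gamma(2.0+30, 4.1+13) = Gamma(32.0, 17.1).
Posterior mean = α/β = 32.0/17.1 = 1.8713.

1.8713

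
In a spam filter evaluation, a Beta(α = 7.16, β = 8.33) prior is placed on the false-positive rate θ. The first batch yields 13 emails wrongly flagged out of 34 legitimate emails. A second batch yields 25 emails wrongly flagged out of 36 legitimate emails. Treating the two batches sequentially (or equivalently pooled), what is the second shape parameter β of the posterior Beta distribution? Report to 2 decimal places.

The Beta prior is conjugate to a Binomial/Bernoulli likelihood; the update adds successes to α and failures to β.
After batch 1: Beta(7.16+13, 8.33+21) = Beta(20.16, 29.33).
After batch 2: Beta(20.16+25, 29.33+11) = Beta(45.16, 40.33).
Posterior β = 40.33.

40.33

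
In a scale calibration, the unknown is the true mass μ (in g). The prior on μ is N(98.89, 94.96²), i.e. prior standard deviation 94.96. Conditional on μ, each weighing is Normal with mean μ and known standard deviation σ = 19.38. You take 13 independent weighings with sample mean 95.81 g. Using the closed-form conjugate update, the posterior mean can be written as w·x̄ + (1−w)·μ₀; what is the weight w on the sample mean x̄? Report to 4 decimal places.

For Normal data with known variance σ², a Normal(μ₀, σ₀²) prior on μ is conjugate. Posterior precision = 1/σ₀² + n/σ²; posterior mean is the precision-weighted average of μ₀ and x̄.
σ₀² = 94.96² = 9017.4016, σ² = 19.38² = 375.5844. Prior precision 1/σ₀² = 1/9017.4016; data precision n/σ² = 13/375.5844.
w = (n/σ²)/(1/σ₀² + n/σ²) = n·σ₀²/(σ² + n·σ₀²) = 13·9017.4016/(375.5844 + 13·9017.4016) = 117226.2208/117601.8052 = 0.9968.

0.9968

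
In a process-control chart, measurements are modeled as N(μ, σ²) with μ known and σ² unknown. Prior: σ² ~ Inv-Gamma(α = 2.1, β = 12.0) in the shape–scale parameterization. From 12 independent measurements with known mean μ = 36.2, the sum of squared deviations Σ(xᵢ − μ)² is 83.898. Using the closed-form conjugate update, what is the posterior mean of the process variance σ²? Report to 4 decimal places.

7.5985

With known mean μ and an Inverse-Gamma(α, β) prior on σ², the Normal likelihood is conjugate: posterior is Inv-Gamma(α + n/2, β + Σ(xᵢ−μ)²/2).
Posterior: Inv-Gamma(2.1 + 12/2, 12.0 + 83.898/2) = Inv-Gamma(8.10, 53.9490).
E[σ²|data] = β/(α−1) = 53.9490/7.10 = 7.5985.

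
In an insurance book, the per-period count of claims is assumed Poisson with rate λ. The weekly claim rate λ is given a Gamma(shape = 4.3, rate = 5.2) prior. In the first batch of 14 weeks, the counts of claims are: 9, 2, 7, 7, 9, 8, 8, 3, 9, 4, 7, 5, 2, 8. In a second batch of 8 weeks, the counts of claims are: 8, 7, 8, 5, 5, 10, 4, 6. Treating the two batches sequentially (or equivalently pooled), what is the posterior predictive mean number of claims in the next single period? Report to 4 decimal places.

5.3419

With a Gamma(shape α, rate β) prior, the Poisson likelihood is conjugate: the posterior is Gamma(α + ΣXᵢ, β + n).
Batch 1: sum of counts S = 88 over n = 14 weeks.
After batch 1: Gamma(α+S, β+n) = Gamma(4.3+88, 5.2+14) = Gamma(92.3, 19.2).
Batch 2: sum of counts S = 53 over n = 8 weeks.
After batch 2: Gamma(α+S, β+n) = Gamma(92.3+53, 19.2+8) = Gamma(145.3, 27.2).
The predictive distribution for one future period is NegBinom with mean α/β = 5.3419.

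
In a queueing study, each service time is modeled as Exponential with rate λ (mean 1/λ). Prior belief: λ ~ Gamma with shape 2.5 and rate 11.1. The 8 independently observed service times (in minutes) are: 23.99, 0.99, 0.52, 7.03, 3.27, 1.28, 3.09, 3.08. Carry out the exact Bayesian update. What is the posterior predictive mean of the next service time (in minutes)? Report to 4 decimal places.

5.7211

With a Gamma(shape α, rate β) prior on the exponential rate λ, the posterior after n observations with total T = Σxᵢ is Gamma(α+n, β+T).
Sum of observations T = 43.25 minutes; n = 8.
Posterior: Gamma(2.5+8, 11.1+43.25) = Gamma(10.5, 54.35).
The predictive distribution for the next observation is Lomax; its mean is β/(α−1) = 54.35/9.5 = 5.7211.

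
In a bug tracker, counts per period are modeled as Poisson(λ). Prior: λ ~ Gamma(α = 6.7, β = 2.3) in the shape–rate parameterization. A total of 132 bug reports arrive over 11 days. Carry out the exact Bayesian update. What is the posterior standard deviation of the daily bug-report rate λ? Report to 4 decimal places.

0.8855

With a Gamma(shape α, rate β) prior, the Poisson likelihood is conjugate: the posterior is Gamma(α + ΣXᵢ, β + n).
Posterior: Gamma(α+S, β+n) = Gamma(6.7+132, 2.3+11) = Gamma(138.7, 13.3).
SD = √α/β = √138.7/13.3 = 0.8855.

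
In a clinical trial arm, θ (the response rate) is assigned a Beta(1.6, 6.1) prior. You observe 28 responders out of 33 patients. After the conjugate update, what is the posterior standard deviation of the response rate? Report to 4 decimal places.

The Beta prior is conjugate to a Binomial/Bernoulli likelihood; the update adds successes to α and failures to β.
Posterior: Beta(α+k, β+n−k) = Beta(1.6+28, 6.1+5) = Beta(29.6, 11.1).
Var = αβ/((α+β)²(α+β+1)) = 29.6·11.1/(40.7²·41.7) = 0.00475653; SD = √0.00475653 = 0.0690.

0.0690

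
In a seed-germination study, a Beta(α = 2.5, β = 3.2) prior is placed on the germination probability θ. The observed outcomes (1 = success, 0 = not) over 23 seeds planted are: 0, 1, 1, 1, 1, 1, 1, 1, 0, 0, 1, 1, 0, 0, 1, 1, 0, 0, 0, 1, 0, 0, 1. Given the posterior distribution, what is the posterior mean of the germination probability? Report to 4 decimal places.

0.5401

The Beta prior is conjugate to a Binomial/Bernoulli likelihood; the update adds successes to α and failures to β.
Posterior: Beta(α+k, β+n−k) = Beta(2.5+13, 3.2+10) = Beta(15.5, 13.2).
Posterior mean = α/(α+β) = 15.5/28.7 = 0.5401.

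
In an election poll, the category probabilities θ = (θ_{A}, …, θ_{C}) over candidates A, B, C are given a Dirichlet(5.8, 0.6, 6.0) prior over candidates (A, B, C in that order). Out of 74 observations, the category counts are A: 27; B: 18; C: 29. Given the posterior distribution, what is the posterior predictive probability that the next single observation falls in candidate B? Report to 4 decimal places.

The Dirichlet prior is conjugate to the Multinomial likelihood: each posterior αⱼ = prior αⱼ + observed count nⱼ.
Posterior concentration: (32.8, 18.6, 35.0), total = 86.4.
P(next = B | data) = α_{B}/Σα = 0.2153.

0.2153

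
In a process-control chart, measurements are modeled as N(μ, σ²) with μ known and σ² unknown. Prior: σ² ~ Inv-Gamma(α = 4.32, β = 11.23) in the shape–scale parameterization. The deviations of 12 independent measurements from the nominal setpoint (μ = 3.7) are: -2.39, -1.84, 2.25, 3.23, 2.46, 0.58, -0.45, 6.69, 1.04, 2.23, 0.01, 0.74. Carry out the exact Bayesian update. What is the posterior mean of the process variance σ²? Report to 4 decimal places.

5.6331

With known mean μ and an Inverse-Gamma(α, β) prior on σ², the Normal likelihood is conjugate: posterior is Inv-Gamma(α + n/2, β + Σ(xᵢ−μ)²/2).
Σ(xᵢ−μ)² = (-2.39)² + (-1.84)² + (2.25)² + (3.23)² + (2.46)² + (0.58)² + (-0.45)² + (6.69)² + (1.04)² + (2.23)² + (0.01)² + (0.74)² = 82.5419.
Posterior: Inv-Gamma(4.32 + 12/2, 11.23 + 82.5419/2) = Inv-Gamma(10.32, 52.50095).
E[σ²|data] = β/(α−1) = 52.50095/9.32 = 5.6331.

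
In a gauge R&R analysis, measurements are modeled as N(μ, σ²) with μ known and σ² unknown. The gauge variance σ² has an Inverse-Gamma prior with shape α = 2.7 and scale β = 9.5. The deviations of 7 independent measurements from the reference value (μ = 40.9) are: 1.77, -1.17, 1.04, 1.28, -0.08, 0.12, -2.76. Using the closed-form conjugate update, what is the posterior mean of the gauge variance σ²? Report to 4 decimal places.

3.2558

With known mean μ and an Inverse-Gamma(α, β) prior on σ², the Normal likelihood is conjugate: posterior is Inv-Gamma(α + n/2, β + Σ(xᵢ−μ)²/2).
Σ(xᵢ−μ)² = (1.77)² + (-1.17)² + (1.04)² + (1.28)² + (-0.08)² + (0.12)² + (-2.76)² = 14.8602.
Posterior: Inv-Gamma(2.7 + 7/2, 9.5 + 14.8602/2) = Inv-Gamma(6.20, 16.93010).
E[σ²|data] = β/(α−1) = 16.93010/5.20 = 3.2558.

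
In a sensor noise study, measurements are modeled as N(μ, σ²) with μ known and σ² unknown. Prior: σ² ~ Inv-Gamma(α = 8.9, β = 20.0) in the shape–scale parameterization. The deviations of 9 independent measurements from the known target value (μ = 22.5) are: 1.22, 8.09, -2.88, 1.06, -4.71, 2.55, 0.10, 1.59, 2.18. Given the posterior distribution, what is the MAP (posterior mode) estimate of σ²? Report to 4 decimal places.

With known mean μ and an Inverse-Gamma(α, β) prior on σ², the Normal likelihood is conjugate: posterior is Inv-Gamma(α + n/2, β + Σ(xᵢ−μ)²/2).
Σ(xᵢ−μ)² = (1.22)² + (8.09)² + (-2.88)² + (1.06)² + (-4.71)² + (2.55)² + (0.10)² + (1.59)² + (2.18)² = 112.3316.
Posterior: Inv-Gamma(8.9 + 9/2, 20.0 + 112.3316/2) = Inv-Gamma(13.40, 76.16580).
Mode = β/(α+1) = 76.16580/14.40 = 5.2893.

5.2893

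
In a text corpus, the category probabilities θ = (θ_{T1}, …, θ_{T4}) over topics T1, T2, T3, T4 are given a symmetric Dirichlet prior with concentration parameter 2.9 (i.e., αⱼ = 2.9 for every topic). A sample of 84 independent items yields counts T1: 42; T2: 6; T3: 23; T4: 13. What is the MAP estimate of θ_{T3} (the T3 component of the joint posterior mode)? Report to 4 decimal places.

0.2718

The Dirichlet prior is conjugate to the Multinomial likelihood: each posterior αⱼ = prior αⱼ + observed count nⱼ.
Posterior concentration: (44.9, 8.9, 25.9, 15.9), total = 95.6.
Joint mode component: (α_{T3}−1)/(Σα−K) = 24.9/91.6 = 0.2718.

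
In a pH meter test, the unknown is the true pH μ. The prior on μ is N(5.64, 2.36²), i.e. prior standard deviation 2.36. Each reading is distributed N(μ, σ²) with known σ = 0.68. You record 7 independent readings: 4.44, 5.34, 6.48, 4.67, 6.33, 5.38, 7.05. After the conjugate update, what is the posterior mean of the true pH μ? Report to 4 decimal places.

For Normal data with known variance σ², a Normal(μ₀, σ₀²) prior on μ is conjugate. Posterior precision = 1/σ₀² + n/σ²; posterior mean is the precision-weighted average of μ₀ and x̄.
Σxᵢ = 4.44 + 5.34 + 6.48 + 4.67 + 6.33 + 5.38 + 7.05 = 39.69, so n·x̄ = 39.69.
σ₀² = 2.36² = 5.5696, σ² = 0.68² = 0.4624; σ² + n·σ₀² = 0.4624 + 7·5.5696 = 39.4496.
Posterior mean = (μ₀/σ₀² + n·x̄/σ²)/(1/σ₀² + n/σ²) = (σ²·μ₀ + σ₀²·n·x̄)/(σ² + n·σ₀²) = (0.4624·5.64 + 5.5696·39.69)/39.4496 = 223.66536/39.4496 = 5.6696.

5.6696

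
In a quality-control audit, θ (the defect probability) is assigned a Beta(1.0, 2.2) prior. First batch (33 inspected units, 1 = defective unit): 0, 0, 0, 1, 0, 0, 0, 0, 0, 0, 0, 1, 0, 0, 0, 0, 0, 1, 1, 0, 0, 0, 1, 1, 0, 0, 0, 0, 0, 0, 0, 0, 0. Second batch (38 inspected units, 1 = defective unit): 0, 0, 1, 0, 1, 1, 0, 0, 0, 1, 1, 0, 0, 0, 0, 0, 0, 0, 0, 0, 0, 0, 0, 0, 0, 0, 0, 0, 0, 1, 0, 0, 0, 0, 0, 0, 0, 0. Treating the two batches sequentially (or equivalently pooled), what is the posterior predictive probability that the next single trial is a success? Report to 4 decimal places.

0.1752

The Beta prior is conjugate to a Binomial/Bernoulli likelihood; the update adds successes to α and failures to β.
After batch 1: Beta(1.0+6, 2.2+27) = Beta(7.0, 29.2).
After batch 2: Beta(7.0+6, 29.2+32) = Beta(13.0, 61.2).
For a single future Bernoulli trial, P(success | data) = α/(α+β) = 0.1752.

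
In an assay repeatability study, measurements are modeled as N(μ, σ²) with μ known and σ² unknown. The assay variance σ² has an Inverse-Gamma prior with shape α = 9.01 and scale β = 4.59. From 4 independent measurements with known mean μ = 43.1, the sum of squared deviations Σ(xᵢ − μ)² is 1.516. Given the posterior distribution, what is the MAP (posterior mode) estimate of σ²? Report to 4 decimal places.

0.4453

With known mean μ and an Inverse-Gamma(α, β) prior on σ², the Normal likelihood is conjugate: posterior is Inv-Gamma(α + n/2, β + Σ(xᵢ−μ)²/2).
Posterior: Inv-Gamma(9.01 + 4/2, 4.59 + 1.516/2) = Inv-Gamma(11.01, 5.3480).
Mode = β/(α+1) = 5.3480/12.01 = 0.4453.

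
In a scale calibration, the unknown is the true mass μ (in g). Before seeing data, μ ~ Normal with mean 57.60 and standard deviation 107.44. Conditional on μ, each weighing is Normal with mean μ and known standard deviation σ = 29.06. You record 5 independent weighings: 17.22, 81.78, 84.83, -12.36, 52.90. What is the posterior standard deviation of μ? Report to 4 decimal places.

For Normal data with known variance σ², a Normal(μ₀, σ₀²) prior on μ is conjugate. Posterior precision = 1/σ₀² + n/σ²; posterior mean is the precision-weighted average of μ₀ and x̄.
σ₀² = 107.44² = 11543.3536, σ² = 29.06² = 844.4836; σ² + n·σ₀² = 844.4836 + 5·11543.3536 = 58561.2516.
Posterior precision = 1/σ₀² + n/σ² = 1/11543.3536 + 5/844.4836 = (σ² + n·σ₀²)/(σ₀²σ²) = 58561.2516/(11543.3536·844.4836); posterior variance σₙ² = σ₀²σ²/(σ² + n·σ₀²) = 11543.3536·844.4836/58561.2516 = 166.461142.
Posterior SD = √σₙ² = √(11543.3536·844.4836/58561.2516) = 12.9020.

12.9020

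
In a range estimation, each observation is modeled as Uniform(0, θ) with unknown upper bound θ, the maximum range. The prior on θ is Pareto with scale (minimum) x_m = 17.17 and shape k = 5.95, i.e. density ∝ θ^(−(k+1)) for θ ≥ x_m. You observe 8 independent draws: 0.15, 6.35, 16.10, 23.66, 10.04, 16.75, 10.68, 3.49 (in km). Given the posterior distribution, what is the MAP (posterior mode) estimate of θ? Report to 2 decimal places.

23.66

A Pareto(scale x_m, shape k) prior on the upper bound θ of Uniform(0, θ) is conjugate: posterior is Pareto(max(x_m, max xᵢ), k + n).
Sample maximum = 23.66; prior scale x_m = 17.17 → posterior scale = max = 23.66.
Posterior shape = 5.95 + 8 = 13.95.
The Pareto density is decreasing on [x_m, ∞), so the mode is x_m = 23.66.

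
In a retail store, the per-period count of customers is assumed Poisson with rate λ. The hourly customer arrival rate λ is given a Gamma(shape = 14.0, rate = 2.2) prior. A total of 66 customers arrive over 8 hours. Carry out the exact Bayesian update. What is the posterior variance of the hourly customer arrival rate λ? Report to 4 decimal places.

With a Gamma(shape α, rate β) prior, the Poisson likelihood is conjugate: the posterior is Gamma(α + ΣXᵢ, β + n).
Posterior: Gamma(α+S, β+n) = Gamma(14.0+66, 2.2+8) = Gamma(80.0, 10.2).
Var = α/β² = 80.0/10.2² = 0.7689.

0.7689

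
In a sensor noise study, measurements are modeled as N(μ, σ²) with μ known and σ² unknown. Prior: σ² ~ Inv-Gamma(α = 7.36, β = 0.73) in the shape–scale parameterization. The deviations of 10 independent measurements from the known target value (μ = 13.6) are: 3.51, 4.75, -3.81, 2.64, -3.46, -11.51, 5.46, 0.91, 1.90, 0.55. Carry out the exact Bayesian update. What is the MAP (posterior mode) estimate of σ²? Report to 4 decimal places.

With known mean μ and an Inverse-Gamma(α, β) prior on σ², the Normal likelihood is conjugate: posterior is Inv-Gamma(α + n/2, β + Σ(xᵢ−μ)²/2).
Σ(xᵢ−μ)² = (3.51)² + (4.75)² + (-3.81)² + (2.64)² + (-3.46)² + (-11.51)² + (5.46)² + (0.91)² + (1.90)² + (0.55)² = 235.3722.
Posterior: Inv-Gamma(7.36 + 10/2, 0.73 + 235.3722/2) = Inv-Gamma(12.36, 118.41610).
Mode = β/(α+1) = 118.41610/13.36 = 8.8635.

8.8635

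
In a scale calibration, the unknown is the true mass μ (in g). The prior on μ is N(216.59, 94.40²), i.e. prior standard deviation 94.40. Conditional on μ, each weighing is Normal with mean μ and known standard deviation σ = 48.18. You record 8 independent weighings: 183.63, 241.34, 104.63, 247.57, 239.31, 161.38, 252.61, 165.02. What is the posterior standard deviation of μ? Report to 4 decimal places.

16.7635

For Normal data with known variance σ², a Normal(μ₀, σ₀²) prior on μ is conjugate. Posterior precision = 1/σ₀² + n/σ²; posterior mean is the precision-weighted average of μ₀ and x̄.
σ₀² = 94.40² = 8911.36, σ² = 48.18² = 2321.3124; σ² + n·σ₀² = 2321.3124 + 8·8911.36 = 73612.1924.
Posterior precision = 1/σ₀² + n/σ² = 1/8911.36 + 8/2321.3124 = (σ² + n·σ₀²)/(σ₀²σ²) = 73612.1924/(8911.36·2321.3124); posterior variance σₙ² = σ₀²σ²/(σ² + n·σ₀²) = 8911.36·2321.3124/73612.1924 = 281.013916.
Posterior SD = √σₙ² = √(8911.36·2321.3124/73612.1924) = 16.7635.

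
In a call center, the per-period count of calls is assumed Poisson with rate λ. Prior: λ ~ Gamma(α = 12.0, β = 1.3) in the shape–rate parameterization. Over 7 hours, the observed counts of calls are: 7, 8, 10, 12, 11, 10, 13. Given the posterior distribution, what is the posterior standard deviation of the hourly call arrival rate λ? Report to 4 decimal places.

With a Gamma(shape α, rate β) prior, the Poisson likelihood is conjugate: the posterior is Gamma(α + ΣXᵢ, β + n).
Sum of counts S = 71 over n = 7 hours.
Posterior: Gamma(α+S, β+n) = Gamma(12.0+71, 1.3+7) = Gamma(83.0, 8.3).
SD = √α/β = √83.0/8.3 = 1.0976.

1.0976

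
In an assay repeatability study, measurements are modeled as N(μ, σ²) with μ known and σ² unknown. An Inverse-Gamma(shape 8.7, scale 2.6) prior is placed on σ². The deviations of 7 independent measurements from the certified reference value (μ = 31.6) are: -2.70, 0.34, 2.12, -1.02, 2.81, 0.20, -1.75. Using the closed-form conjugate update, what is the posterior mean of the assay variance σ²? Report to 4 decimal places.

With known mean μ and an Inverse-Gamma(α, β) prior on σ², the Normal likelihood is conjugate: posterior is Inv-Gamma(α + n/2, β + Σ(xᵢ−μ)²/2).
Σ(xᵢ−μ)² = (-2.70)² + (0.34)² + (2.12)² + (-1.02)² + (2.81)² + (0.20)² + (-1.75)² = 23.9390.
Posterior: Inv-Gamma(8.7 + 7/2, 2.6 + 23.9390/2) = Inv-Gamma(12.20, 14.56950).
E[σ²|data] = β/(α−1) = 14.56950/11.20 = 1.3008.

1.3008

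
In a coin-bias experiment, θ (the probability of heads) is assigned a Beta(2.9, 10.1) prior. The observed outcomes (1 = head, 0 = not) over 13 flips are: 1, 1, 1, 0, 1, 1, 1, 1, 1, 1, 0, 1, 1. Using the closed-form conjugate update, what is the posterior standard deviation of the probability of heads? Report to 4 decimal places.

The Beta prior is conjugate to a Binomial/Bernoulli likelihood; the update adds successes to α and failures to β.
Posterior: Beta(α+k, β+n−k) = Beta(2.9+11, 10.1+2) = Beta(13.9, 12.1).
Var = αβ/((α+β)²(α+β+1)) = 13.9·12.1/(26.0²·27.0) = 0.00921488; SD = √0.00921488 = 0.0960.

0.0960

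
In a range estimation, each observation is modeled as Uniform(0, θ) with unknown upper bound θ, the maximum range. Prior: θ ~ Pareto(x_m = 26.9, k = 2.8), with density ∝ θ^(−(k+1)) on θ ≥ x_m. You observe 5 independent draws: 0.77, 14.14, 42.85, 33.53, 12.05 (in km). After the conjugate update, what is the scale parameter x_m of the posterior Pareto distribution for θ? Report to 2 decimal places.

42.85

A Pareto(scale x_m, shape k) prior on the upper bound θ of Uniform(0, θ) is conjugate: posterior is Pareto(max(x_m, max xᵢ), k + n).
Sample maximum = 42.85; prior scale x_m = 26.9 → posterior scale = max = 42.85.
Posterior shape = 2.8 + 5 = 7.8.
Posterior scale x_m = 42.85.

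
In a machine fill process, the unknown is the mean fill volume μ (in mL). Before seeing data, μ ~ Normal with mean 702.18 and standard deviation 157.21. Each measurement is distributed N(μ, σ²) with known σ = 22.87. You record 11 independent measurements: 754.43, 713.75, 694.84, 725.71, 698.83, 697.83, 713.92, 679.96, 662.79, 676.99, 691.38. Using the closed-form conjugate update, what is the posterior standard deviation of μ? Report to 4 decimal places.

6.8889

For Normal data with known variance σ², a Normal(μ₀, σ₀²) prior on μ is conjugate. Posterior precision = 1/σ₀² + n/σ²; posterior mean is the precision-weighted average of μ₀ and x̄.
σ₀² = 157.21² = 24714.9841, σ² = 22.87² = 523.0369; σ² + n·σ₀² = 523.0369 + 11·24714.9841 = 272387.862.
Posterior precision = 1/σ₀² + n/σ² = 1/24714.9841 + 11/523.0369 = (σ² + n·σ₀²)/(σ₀²σ²) = 272387.862/(24714.9841·523.0369); posterior variance σₙ² = σ₀²σ²/(σ² + n·σ₀²) = 24714.9841·523.0369/272387.862 = 47.457506.
Posterior SD = √σₙ² = √(24714.9841·523.0369/272387.862) = 6.8889.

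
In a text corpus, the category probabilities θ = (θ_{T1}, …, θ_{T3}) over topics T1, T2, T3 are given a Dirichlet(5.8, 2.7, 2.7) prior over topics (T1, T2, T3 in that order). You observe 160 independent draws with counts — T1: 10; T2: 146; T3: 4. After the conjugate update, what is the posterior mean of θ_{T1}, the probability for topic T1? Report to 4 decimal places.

0.0923

The Dirichlet prior is conjugate to the Multinomial likelihood: each posterior αⱼ = prior αⱼ + observed count nⱼ.
Posterior concentration: (15.8, 148.7, 6.7), total = 171.2.
E[θ_{T1}|data] = α_{T1}/Σα = 15.8/171.2 = 0.0923.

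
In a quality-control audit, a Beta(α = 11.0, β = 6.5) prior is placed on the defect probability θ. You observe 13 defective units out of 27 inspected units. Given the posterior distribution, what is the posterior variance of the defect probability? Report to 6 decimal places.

The Beta prior is conjugate to a Binomial/Bernoulli likelihood; the update adds successes to α and failures to β.
Posterior: Beta(α+k, β+n−k) = Beta(11.0+13, 6.5+14) = Beta(24.0, 20.5).
Var = αβ/((α+β)²(α+β+1)) = 24.0·20.5/(44.5²·45.5) = 0.005461.

0.005461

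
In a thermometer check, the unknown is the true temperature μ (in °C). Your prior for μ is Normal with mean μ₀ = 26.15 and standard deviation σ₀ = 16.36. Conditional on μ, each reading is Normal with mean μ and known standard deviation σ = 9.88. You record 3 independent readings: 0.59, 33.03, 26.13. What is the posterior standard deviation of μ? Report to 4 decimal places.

For Normal data with known variance σ², a Normal(μ₀, σ₀²) prior on μ is conjugate. Posterior precision = 1/σ₀² + n/σ²; posterior mean is the precision-weighted average of μ₀ and x̄.
σ₀² = 16.36² = 267.6496, σ² = 9.88² = 97.6144; σ² + n·σ₀² = 97.6144 + 3·267.6496 = 900.5632.
Posterior precision = 1/σ₀² + n/σ² = 1/267.6496 + 3/97.6144 = (σ² + n·σ₀²)/(σ₀²σ²) = 900.5632/(267.6496·97.6144); posterior variance σₙ² = σ₀²σ²/(σ² + n·σ₀²) = 267.6496·97.6144/900.5632 = 29.011240.
Posterior SD = √σₙ² = √(267.6496·97.6144/900.5632) = 5.3862.

5.3862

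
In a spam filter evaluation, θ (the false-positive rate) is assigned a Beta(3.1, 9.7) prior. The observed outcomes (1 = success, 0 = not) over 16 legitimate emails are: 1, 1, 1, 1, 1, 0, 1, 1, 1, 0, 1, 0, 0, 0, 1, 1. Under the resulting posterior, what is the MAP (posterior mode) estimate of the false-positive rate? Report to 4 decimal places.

The Beta prior is conjugate to a Binomial/Bernoulli likelihood; the update adds successes to α and failures to β.
Posterior: Beta(α+k, β+n−k) = Beta(3.1+11, 9.7+5) = Beta(14.1, 14.7).
Mode of Beta(a,b) for a,b>1 is (a−1)/(a+b−2) = 13.1/26.8 = 0.4888.

0.4888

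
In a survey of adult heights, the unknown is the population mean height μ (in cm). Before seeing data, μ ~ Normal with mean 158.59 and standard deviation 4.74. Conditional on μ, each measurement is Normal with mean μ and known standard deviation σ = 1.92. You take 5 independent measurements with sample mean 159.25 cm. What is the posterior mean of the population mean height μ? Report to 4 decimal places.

For Normal data with known variance σ², a Normal(μ₀, σ₀²) prior on μ is conjugate. Posterior precision = 1/σ₀² + n/σ²; posterior mean is the precision-weighted average of μ₀ and x̄.
n·x̄ = 5·159.25 = 796.25.
σ₀² = 4.74² = 22.4676, σ² = 1.92² = 3.6864; σ² + n·σ₀² = 3.6864 + 5·22.4676 = 116.0244.
Posterior mean = (μ₀/σ₀² + n·x̄/σ²)/(1/σ₀² + n/σ²) = (σ²·μ₀ + σ₀²·n·x̄)/(σ² + n·σ₀²) = (3.6864·158.59 + 22.4676·796.25)/116.0244 = 18474.452676/116.0244 = 159.2290.

159.2290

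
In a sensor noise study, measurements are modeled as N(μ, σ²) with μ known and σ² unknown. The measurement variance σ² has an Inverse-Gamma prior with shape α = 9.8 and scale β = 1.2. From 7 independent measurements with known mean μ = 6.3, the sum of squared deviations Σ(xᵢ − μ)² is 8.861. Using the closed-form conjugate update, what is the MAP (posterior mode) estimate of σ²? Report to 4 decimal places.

0.3937

With known mean μ and an Inverse-Gamma(α, β) prior on σ², the Normal likelihood is conjugate: posterior is Inv-Gamma(α + n/2, β + Σ(xᵢ−μ)²/2).
Posterior: Inv-Gamma(9.8 + 7/2, 1.2 + 8.861/2) = Inv-Gamma(13.30, 5.6305).
Mode = β/(α+1) = 5.6305/14.30 = 0.3937.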